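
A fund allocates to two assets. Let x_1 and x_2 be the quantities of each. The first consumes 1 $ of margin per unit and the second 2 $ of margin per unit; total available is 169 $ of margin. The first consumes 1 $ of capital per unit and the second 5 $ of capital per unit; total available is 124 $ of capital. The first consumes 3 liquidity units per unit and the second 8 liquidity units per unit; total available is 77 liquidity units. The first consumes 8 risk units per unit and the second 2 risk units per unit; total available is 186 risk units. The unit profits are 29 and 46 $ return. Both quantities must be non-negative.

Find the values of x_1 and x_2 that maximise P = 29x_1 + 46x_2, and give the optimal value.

x_1 = 23, x_2 = 1, maximum P = 713

Corner points and P = 29x_1 + 46x_2:
  (0, 0) → P = 0
  (0, 77/8) → P = 1771/4
  (93/4, 0) → P = 2697/4
  (23, 1) → P = 713

The optimum lies where 3x_1 + 8x_2 = 77 and 8x_1 + 2x_2 = 186.
Solving simultaneously gives x_1 = 23, x_2 = 1.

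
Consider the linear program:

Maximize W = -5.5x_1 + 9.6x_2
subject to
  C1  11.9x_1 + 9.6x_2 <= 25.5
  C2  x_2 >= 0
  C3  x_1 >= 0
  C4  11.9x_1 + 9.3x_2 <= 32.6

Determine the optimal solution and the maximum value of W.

x_1 = 0, x_2 = 85/32, maximum W = 51/2

Feasible corners and W = -5.5x_1 + 9.6x_2:
  (15/7, 0) → W = -165/14
  (0, 85/32) → W = 51/2
  (0, 0) → W = 0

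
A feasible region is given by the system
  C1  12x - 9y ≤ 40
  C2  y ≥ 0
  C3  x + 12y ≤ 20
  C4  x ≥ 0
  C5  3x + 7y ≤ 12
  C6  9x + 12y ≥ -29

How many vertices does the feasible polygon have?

Pairwise boundary intersections that survive every other constraint:
  (10/3, 0)
  (388/111, 8/37)
  (0, 0)
  (0, 5/3)
  (4/29, 48/29)

5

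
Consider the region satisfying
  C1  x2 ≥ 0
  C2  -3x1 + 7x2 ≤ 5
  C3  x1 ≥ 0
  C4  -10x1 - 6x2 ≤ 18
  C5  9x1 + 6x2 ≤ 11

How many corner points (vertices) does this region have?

The feasible vertices (each the meet of two boundaries and inside every other half-plane) are:
  (0, 0)
  (11/9, 0)
  (0, 5/7)
  (47/81, 26/27)

4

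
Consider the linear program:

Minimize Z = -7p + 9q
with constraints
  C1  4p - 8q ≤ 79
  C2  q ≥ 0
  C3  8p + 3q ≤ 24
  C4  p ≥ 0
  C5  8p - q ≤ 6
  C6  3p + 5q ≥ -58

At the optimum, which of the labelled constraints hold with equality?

Feasible corners and Z = -7p + 9q:
  (0, 0) → Z = 0
  (3/4, 0) → Z = -21/4
  (0, 8) → Z = 72
  (21/16, 9/2) → Z = 501/16

The minimum is at (3/4, 0). Substituting into each constraint, equality holds for C2 and C5; the remaining constraints have slack.

C2 and C5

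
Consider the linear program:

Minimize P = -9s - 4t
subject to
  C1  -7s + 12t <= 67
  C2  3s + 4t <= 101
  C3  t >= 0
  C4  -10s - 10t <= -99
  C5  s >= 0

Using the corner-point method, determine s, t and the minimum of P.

Extreme points and P = -9s - 4t:
  (59/4, 227/16) → P = -379/2
  (259/95, 1363/190) → P = -5057/95
  (101/3, 0) → P = -303
  (99/10, 0) → P = -891/10

The optimum lies where 3s + 4t = 101 and t = 0.
Solving simultaneously gives s = 101/3, t = 0.

s = 101/3, t = 0, minimum P = -303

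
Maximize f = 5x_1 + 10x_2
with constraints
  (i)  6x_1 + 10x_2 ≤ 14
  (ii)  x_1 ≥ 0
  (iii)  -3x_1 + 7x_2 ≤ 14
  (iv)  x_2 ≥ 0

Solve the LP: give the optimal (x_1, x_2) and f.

x_1 = 0, x_2 = 7/5, maximum f = 14

Feasible corners and f = 5x_1 + 10x_2:
  (0, 7/5) → f = 14
  (7/3, 0) → f = 35/3
  (0, 0) → f = 0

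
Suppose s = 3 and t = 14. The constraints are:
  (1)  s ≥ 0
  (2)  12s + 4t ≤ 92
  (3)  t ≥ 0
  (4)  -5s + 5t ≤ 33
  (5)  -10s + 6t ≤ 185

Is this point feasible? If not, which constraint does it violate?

not feasible — violates (4)

Constraint (4): -5s + 5t = 55, which is not ≤ 33. All other constraints are satisfied.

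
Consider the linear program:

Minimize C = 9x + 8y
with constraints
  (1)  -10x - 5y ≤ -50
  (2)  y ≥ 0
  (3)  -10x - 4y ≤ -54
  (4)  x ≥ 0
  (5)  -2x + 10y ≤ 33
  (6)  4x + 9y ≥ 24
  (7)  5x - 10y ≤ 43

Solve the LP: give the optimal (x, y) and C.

x = 195/37, y = 12/37, minimum C = 1851/37

Corner points and C = 9x + 8y:
  (6, 0) → C = 54
  (43/5, 0) → C = 387/5
  (34/9, 73/18) → C = 598/9
  (195/37, 12/37) → C = 1851/37
  (76/3, 251/30) → C = 4424/15

The optimum lies where -10x - 4y = -54 and 4x + 9y = 24.
Solving simultaneously gives x = 195/37, y = 12/37.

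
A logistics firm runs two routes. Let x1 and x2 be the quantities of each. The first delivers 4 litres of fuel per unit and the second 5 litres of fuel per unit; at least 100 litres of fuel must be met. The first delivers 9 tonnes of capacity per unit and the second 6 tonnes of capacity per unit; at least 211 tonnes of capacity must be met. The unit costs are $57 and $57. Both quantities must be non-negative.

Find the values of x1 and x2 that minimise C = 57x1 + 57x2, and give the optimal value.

Extreme points and C = 57x1 + 57x2:
  (0, 211/6) → C = 4009/2
  (25, 0) → C = 1425
  (65/3, 8/3) → C = 1387
The feasible region is unbounded (it extends along (0, 1), (1, 0)), but C strictly increases along every unbounded feasible direction, so there is no improving ray and the minimum is attained at a vertex.

The optimum lies where 4x1 + 5x2 = 100 and 9x1 + 6x2 = 211.
Solving simultaneously gives x1 = 65/3, x2 = 8/3.

x1 = 65/3, x2 = 8/3, minimum C = 1387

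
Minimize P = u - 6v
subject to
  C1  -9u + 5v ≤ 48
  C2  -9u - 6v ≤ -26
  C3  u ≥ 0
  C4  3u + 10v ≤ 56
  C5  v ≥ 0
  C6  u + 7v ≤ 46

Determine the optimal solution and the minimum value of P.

Corner points and P = u - 6v:
  (0, 13/3) → P = -26
  (26/9, 0) → P = 26/9
  (0, 28/5) → P = -168/5
  (56/3, 0) → P = 56/3

At the optimal vertex, u = 0 and 3u + 10v = 56.
Solving simultaneously gives u = 0, v = 28/5.

u = 0, v = 28/5, minimum P = -168/5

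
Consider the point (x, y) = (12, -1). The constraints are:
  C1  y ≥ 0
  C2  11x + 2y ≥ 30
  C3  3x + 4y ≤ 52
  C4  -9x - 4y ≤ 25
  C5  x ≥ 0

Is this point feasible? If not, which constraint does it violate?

not feasible — violates C1

Constraint C1: y = -1, which is not ≥ 0. All other constraints are satisfied.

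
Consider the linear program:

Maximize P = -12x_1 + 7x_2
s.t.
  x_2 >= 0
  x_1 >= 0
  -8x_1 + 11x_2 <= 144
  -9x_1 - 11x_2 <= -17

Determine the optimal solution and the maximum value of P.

The feasible region is unbounded (it extends along (1, 0), (11, 8)), but P strictly decreases along every unbounded feasible direction, so there is no improving ray and the maximum is attained at a vertex.

x_1 = 0, x_2 = 144/11, maximum P = 1008/11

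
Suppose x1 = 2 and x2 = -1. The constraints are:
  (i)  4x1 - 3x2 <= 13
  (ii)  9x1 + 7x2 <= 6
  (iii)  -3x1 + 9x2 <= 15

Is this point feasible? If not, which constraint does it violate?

Constraint (ii): 9x1 + 7x2 = 11, which is not ≤ 6. All other constraints are satisfied.

not feasible — violates (ii)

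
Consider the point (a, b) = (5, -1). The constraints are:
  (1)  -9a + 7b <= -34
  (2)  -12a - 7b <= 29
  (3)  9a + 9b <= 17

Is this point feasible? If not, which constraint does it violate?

Constraint (3): 9a + 9b = 36, which is not ≤ 17. All other constraints are satisfied.

not feasible — violates (3)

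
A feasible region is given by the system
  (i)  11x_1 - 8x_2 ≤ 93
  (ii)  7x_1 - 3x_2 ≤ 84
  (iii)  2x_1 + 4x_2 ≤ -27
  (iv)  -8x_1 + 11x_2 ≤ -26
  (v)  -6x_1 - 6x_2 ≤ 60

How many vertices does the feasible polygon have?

Intersecting each pair of boundary lines and keeping only the points that satisfy every inequality leaves:
  (13/5, -161/20)
  (13/19, -203/19)
  (-193/54, -134/27)
  (-84/19, -106/19)

4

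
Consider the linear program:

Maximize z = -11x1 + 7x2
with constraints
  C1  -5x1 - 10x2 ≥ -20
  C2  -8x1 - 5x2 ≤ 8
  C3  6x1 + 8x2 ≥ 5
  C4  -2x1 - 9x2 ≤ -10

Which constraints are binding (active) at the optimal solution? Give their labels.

Extreme points and z = -11x1 + 7x2:
  (-36/11, 40/11) → z = 676/11
  (16/5, 2/5) → z = -162/5
  (-89/34, 44/17) → z = 1595/34
  (-35/38, 25/19) → z = 735/38

The maximum is at (-36/11, 40/11). Substituting into each constraint, equality holds for C1 and C2; the remaining constraints have slack.

C1 and C2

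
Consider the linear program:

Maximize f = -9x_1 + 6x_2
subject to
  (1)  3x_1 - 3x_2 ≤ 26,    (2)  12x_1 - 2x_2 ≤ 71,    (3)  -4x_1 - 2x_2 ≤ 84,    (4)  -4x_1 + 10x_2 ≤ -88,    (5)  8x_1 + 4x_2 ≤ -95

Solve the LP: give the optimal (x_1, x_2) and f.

Feasible corners and f = -9x_1 + 6x_2:
  (-100/9, -178/9) → f = -56/3
  (-181/36, -493/36) → f = -443/12
  (-83/6, -43/3) → f = 77/2
  (-299/48, -271/24) → f = -187/16

x_1 = -83/6, x_2 = -43/3, maximum f = 77/2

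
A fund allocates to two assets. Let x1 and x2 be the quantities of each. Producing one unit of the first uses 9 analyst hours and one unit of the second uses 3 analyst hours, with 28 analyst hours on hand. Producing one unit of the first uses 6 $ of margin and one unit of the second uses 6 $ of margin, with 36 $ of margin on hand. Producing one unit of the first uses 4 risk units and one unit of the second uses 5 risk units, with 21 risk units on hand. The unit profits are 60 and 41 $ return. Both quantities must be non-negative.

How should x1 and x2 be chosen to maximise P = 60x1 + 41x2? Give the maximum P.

x1 = 7/3, x2 = 7/3, maximum P = 707/3

Corner points and P = 60x1 + 41x2:
  (0, 0) → P = 0
  (0, 21/5) → P = 861/5
  (28/9, 0) → P = 560/3
  (7/3, 7/3) → P = 707/3

At the optimal vertex, 9x1 + 3x2 = 28 and 4x1 + 5x2 = 21.
Solving simultaneously gives x1 = 7/3, x2 = 7/3.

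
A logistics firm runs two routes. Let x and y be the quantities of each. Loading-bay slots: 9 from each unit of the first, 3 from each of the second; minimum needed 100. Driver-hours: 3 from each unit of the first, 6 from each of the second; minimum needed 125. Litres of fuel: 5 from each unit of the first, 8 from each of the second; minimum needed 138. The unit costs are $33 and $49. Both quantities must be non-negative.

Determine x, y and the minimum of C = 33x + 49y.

x = 5, y = 55/3, minimum C = 3190/3

Extreme points and C = 33x + 49y:
  (0, 100/3) → C = 4900/3
  (125/3, 0) → C = 1375
  (5, 55/3) → C = 3190/3
The feasible region is unbounded (it extends along (0, 1), (1, 0)), but C strictly increases along every unbounded feasible direction, so there is no improving ray and the minimum is attained at a vertex.

The optimum lies where 9x + 3y = 100 and 3x + 6y = 125.
Solving simultaneously gives x = 5, y = 55/3.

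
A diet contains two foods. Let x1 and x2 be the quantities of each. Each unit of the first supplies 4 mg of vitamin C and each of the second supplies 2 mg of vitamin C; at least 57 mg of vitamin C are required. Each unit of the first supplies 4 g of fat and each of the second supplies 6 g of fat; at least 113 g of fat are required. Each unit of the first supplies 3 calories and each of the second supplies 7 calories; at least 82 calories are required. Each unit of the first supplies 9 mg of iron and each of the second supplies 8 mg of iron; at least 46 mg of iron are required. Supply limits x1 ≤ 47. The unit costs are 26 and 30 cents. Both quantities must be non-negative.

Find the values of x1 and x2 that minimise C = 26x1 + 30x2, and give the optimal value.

Feasible corners and C = 26x1 + 30x2:
  (0, 57/2) → C = 855
  (113/4, 0) → C = 1469/2
  (47, 0) → C = 1222
  (29/4, 14) → C = 1217/2
The feasible region is unbounded (it extends along (0, 1)), but C strictly increases along every unbounded feasible direction, so there is no improving ray and the minimum is attained at a vertex.

The optimum lies where 4x1 + 2x2 = 57 and 4x1 + 6x2 = 113.
Solving simultaneously gives x1 = 29/4, x2 = 14.

x1 = 29/4, x2 = 14, minimum C = 1217/2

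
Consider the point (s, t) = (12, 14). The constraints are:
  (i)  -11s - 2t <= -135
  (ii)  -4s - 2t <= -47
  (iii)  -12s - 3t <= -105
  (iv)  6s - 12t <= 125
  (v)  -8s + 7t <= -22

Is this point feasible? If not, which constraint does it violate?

not feasible — violates (v)

Constraint (v): -8s + 7t = 2, which is not ≤ -22. All other constraints are satisfied.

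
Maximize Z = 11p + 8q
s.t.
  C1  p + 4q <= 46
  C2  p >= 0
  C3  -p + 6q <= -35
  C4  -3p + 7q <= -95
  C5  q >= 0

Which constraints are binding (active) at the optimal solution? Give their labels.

Corner points and Z = 11p + 8q:
  (208/5, 11/10) → Z = 2332/5
  (46, 0) → Z = 506
  (35, 0) → Z = 385

The maximum is at (46, 0). Substituting into each constraint, equality holds for C1 and C5; the remaining constraints have slack.

C1 and C5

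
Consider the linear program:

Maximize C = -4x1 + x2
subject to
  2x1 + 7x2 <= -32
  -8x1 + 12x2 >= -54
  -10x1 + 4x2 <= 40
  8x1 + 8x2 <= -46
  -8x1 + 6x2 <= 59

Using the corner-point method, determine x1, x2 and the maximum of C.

x1 = -87/11, x2 = -215/22, maximum C = 481/22

The optimum lies where -8x1 + 12x2 = -54 and -10x1 + 4x2 = 40.
Solving simultaneously gives x1 = -87/11, x2 = -215/22.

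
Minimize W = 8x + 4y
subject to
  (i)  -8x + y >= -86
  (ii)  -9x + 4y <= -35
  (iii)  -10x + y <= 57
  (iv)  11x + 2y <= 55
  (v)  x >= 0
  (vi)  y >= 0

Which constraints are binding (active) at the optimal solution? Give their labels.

(ii) and (vi)

Feasible corners and W = 8x + 4y:
  (145/31, 55/31) → W = 1380/31
  (35/9, 0) → W = 280/9
  (5, 0) → W = 40

The minimum is at (35/9, 0). Substituting into each constraint, equality holds for (ii) and (vi); the remaining constraints have slack.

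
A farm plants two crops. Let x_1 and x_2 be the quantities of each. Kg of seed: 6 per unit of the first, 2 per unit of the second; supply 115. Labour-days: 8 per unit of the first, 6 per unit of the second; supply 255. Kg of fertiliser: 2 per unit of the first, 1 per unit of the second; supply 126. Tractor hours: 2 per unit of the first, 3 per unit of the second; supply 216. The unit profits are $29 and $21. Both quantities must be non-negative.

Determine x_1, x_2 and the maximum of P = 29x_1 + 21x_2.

The optimum lies where 6x_1 + 2x_2 = 115 and 8x_1 + 6x_2 = 255.
Solving simultaneously gives x_1 = 9, x_2 = 61/2.

x_1 = 9, x_2 = 61/2, maximum P = 1803/2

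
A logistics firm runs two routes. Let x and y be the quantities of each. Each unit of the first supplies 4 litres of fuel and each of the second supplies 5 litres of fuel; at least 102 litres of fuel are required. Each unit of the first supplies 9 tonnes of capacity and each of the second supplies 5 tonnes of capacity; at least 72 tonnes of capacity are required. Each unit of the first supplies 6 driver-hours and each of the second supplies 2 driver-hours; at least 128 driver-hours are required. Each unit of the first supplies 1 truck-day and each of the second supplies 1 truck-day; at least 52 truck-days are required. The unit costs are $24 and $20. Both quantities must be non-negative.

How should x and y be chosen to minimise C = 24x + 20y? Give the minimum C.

x = 6, y = 46, minimum C = 1064

Vertices and C = 24x + 20y:
  (0, 64) → C = 1280
  (52, 0) → C = 1248
  (6, 46) → C = 1064
The feasible region is unbounded (it extends along (0, 1), (1, 0)), but C strictly increases along every unbounded feasible direction, so there is no improving ray and the minimum is attained at a vertex.

The optimum lies where 6x + 2y = 128 and x + y = 52.
Solving simultaneously gives x = 6, y = 46.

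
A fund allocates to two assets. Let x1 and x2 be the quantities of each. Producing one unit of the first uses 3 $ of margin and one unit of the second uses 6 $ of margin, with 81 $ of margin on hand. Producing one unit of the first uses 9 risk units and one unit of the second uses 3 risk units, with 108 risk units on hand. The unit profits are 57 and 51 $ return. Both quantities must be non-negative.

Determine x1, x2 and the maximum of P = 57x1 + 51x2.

Extreme points and P = 57x1 + 51x2:
  (0, 0) → P = 0
  (0, 27/2) → P = 1377/2
  (12, 0) → P = 684
  (9, 9) → P = 972

x1 = 9, x2 = 9, maximum P = 972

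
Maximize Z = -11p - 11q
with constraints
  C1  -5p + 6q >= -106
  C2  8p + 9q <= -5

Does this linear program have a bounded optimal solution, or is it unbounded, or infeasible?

unbounded

From the feasible point (308/31, -291/31), moving in the direction (-6, -5) keeps every constraint satisfied while Z increases without bound.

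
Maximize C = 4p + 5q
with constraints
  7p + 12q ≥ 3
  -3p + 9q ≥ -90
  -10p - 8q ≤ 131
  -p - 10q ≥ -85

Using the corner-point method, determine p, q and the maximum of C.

Vertices and C = 4p + 5q:
  (123/11, -69/11) → C = 147/11
  (-495/29, 296/29) → C = -500/29
  (555/13, 55/13) → C = 2495/13

p = 555/13, q = 55/13, maximum C = 2495/13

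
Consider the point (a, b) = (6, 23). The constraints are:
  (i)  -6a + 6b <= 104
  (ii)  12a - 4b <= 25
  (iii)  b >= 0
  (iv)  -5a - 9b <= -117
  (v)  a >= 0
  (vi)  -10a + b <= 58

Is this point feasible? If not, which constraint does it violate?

(i): 102 ≤ 104 ✓
(ii): -20 ≤ 25 ✓
(iii): 23 ≥ 0 ✓
(iv): -237 ≤ -117 ✓
(v): 6 ≥ 0 ✓
(vi): -37 ≤ 58 ✓

feasible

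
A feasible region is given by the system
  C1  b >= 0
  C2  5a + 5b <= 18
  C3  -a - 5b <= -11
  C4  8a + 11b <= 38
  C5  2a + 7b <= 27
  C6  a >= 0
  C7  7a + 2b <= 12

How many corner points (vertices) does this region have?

Pairwise boundary intersections that survive every other constraint:
  (8/15, 46/15)
  (24/25, 66/25)
  (0, 11/5)
  (38/33, 65/33)
  (0, 38/11)

5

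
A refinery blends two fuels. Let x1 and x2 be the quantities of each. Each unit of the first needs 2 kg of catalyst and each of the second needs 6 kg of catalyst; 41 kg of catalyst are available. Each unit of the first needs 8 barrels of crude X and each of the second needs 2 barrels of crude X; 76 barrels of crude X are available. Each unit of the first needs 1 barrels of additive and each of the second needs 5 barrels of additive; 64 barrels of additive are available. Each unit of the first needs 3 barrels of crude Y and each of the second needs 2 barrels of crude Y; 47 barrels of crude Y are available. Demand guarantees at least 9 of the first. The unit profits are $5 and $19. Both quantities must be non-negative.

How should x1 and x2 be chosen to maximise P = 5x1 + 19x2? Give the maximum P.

Vertices and P = 5x1 + 19x2:
  (19/2, 0) → P = 95/2
  (9, 0) → P = 45
  (9, 2) → P = 83

The binding constraints are 8x1 + 2x2 = 76 and x1 = 9.
Solving simultaneously gives x1 = 9, x2 = 2.

x1 = 9, x2 = 2, maximum P = 83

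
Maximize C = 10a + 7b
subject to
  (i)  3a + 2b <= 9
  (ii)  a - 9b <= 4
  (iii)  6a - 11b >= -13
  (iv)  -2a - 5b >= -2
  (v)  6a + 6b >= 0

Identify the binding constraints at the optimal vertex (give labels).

(ii) and (iv)

Feasible corners and C = 10a + 7b:
  (38/23, -6/23) → C = 338/23
  (2/5, -2/5) → C = 6/5
  (-2/3, 2/3) → C = -2

The maximum is at (38/23, -6/23). Substituting into each constraint, equality holds for (ii) and (iv); the remaining constraints have slack.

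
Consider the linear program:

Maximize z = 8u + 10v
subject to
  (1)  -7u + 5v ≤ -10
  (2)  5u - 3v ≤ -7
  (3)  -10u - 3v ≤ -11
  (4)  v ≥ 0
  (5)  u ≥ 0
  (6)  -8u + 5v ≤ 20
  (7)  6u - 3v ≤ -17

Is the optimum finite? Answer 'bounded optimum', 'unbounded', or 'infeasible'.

infeasible

The boundaries -8u + 5v = 20 and 6u - 3v = -17 meet at (-25/6, -8/3), but that point violates -7u + 5v ≤ -10. Every candidate vertex is excluded by some other constraint, so the feasible region is empty.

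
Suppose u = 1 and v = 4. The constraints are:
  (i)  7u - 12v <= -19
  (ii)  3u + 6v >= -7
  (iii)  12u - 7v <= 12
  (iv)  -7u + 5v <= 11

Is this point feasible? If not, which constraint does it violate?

Constraint (iv): -7u + 5v = 13, which is not ≤ 11. All other constraints are satisfied.

not feasible — violates (iv)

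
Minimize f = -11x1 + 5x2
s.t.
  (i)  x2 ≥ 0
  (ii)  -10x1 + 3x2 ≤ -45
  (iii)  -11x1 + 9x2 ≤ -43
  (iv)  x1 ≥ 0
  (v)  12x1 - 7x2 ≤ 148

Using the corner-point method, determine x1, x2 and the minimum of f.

x1 = 1031/31, x2 = 1112/31, minimum f = -5781/31

Extreme points and f = -11x1 + 5x2:
  (9/2, 0) → f = -99/2
  (37/3, 0) → f = -407/3
  (92/19, 65/57) → f = -2711/57
  (1031/31, 1112/31) → f = -5781/31

The binding constraints are -11x1 + 9x2 = -43 and 12x1 - 7x2 = 148.
Solving simultaneously gives x1 = 1031/31, x2 = 1112/31.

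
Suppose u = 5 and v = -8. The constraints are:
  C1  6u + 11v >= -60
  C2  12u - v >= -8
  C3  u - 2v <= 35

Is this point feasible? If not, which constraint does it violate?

feasible

C1: -58 ≥ -60 ✓
C2: 68 ≥ -8 ✓
C3: 21 ≤ 35 ✓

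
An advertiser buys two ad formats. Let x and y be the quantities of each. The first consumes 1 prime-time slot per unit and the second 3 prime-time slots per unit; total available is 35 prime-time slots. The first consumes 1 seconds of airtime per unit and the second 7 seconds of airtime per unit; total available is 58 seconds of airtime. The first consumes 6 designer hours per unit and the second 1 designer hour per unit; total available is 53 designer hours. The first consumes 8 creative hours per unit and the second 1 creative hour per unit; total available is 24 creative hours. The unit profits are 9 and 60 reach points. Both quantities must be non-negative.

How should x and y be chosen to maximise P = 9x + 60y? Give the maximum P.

Corner points and P = 9x + 60y:
  (0, 0) → P = 0
  (0, 58/7) → P = 3480/7
  (3, 0) → P = 27
  (2, 8) → P = 498

The binding constraints are x + 7y = 58 and 8x + y = 24.
Solving simultaneously gives x = 2, y = 8.

x = 2, y = 8, maximum P = 498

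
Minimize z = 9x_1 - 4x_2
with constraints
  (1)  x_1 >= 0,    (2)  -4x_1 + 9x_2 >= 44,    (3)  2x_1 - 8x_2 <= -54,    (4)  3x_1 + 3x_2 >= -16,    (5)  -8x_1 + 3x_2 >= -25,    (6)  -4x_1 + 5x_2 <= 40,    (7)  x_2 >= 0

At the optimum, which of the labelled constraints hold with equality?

(1) and (6)

Corner points and z = 9x_1 - 4x_2:
  (0, 27/4) → z = -27
  (0, 8) → z = -32
  (181/29, 241/29) → z = 665/29
  (35/4, 15) → z = 75/4

The minimum is at (0, 8). Substituting into each constraint, equality holds for (1) and (6); the remaining constraints have slack.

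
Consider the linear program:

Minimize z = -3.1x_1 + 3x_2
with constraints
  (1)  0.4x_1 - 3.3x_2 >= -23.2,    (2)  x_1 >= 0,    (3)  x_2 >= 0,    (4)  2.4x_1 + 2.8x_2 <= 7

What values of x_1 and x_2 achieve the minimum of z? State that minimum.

The binding constraints are x_2 = 0 and 2.4x_1 + 2.8x_2 = 7.
Solving simultaneously gives x_1 = 35/12, x_2 = 0.

x_1 = 35/12, x_2 = 0, minimum z = -217/24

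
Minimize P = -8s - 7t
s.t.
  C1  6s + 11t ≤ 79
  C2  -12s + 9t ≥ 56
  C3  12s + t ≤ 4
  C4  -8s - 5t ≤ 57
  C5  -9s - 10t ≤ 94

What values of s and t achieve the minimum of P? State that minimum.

Feasible corners and P = -8s - 7t:
  (-5/18, 22/3) → P = -442/9
  (-511/29, 487/29) → P = 679/29
  (-1/6, 6) → P = -122/3
  (-793/132, -59/33) → P = 1999/33

The optimum lies where 6s + 11t = 79 and 12s + t = 4.
Solving simultaneously gives s = -5/18, t = 22/3.

s = -5/18, t = 22/3, minimum P = -442/9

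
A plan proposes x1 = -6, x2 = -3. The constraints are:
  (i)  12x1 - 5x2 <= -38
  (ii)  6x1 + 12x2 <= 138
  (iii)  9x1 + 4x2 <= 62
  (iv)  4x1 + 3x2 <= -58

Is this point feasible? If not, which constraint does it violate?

not feasible — violates (iv)

Constraint (iv): 4x1 + 3x2 = -33, which is not ≤ -58. All other constraints are satisfied.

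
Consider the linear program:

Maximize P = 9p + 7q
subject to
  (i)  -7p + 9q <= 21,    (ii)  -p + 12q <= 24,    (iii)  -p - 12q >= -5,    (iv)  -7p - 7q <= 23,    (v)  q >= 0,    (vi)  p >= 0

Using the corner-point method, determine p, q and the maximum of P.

Feasible corners and P = 9p + 7q:
  (5, 0) → P = 45
  (0, 5/12) → P = 35/12
  (0, 0) → P = 0

At the optimal vertex, -p - 12q = -5 and q = 0.
Solving simultaneously gives p = 5, q = 0.

p = 5, q = 0, maximum P = 45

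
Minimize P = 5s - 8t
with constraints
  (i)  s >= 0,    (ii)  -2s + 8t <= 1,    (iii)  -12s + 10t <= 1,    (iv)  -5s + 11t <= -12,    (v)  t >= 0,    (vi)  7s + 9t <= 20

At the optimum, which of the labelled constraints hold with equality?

Feasible corners and P = 5s - 8t:
  (12/5, 0) → P = 12
  (164/61, 8/61) → P = 756/61
  (20/7, 0) → P = 100/7

The minimum is at (12/5, 0). Substituting into each constraint, equality holds for (iv) and (v); the remaining constraints have slack.

(iv) and (v)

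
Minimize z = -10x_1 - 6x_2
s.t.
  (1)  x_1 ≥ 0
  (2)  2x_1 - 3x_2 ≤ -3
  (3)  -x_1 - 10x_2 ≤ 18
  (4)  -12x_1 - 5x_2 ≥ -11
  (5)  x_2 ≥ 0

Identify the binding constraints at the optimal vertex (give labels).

(1) and (4)

Vertices and z = -10x_1 - 6x_2:
  (0, 1) → z = -6
  (0, 11/5) → z = -66/5
  (9/23, 29/23) → z = -264/23

The minimum is at (0, 11/5). Substituting into each constraint, equality holds for (1) and (4); the remaining constraints have slack.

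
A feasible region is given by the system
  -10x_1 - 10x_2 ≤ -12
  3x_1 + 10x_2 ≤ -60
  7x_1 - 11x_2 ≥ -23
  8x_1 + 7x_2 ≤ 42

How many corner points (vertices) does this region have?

The feasible vertices (each the meet of two boundaries and inside every other half-plane) are:
  (72/7, -318/35)
  (168/5, -162/5)
  (840/59, -606/59)

3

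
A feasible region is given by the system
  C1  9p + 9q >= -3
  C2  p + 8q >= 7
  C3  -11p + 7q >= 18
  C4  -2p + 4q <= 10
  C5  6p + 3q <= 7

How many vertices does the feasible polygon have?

4

The feasible vertices (each the meet of two boundaries and inside every other half-plane) are:
  (-29/21, 22/21)
  (-17/9, 14/9)
  (-1, 1)
  (-1/15, 37/15)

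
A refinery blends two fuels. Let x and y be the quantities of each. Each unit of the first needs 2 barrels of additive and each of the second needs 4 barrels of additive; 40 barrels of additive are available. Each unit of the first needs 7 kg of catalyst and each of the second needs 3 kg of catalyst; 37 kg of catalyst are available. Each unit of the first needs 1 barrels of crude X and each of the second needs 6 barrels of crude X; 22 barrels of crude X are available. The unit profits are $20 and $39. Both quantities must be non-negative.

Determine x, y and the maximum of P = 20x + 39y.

The optimum lies where 7x + 3y = 37 and x + 6y = 22.
Solving simultaneously gives x = 4, y = 3.

x = 4, y = 3, maximum P = 197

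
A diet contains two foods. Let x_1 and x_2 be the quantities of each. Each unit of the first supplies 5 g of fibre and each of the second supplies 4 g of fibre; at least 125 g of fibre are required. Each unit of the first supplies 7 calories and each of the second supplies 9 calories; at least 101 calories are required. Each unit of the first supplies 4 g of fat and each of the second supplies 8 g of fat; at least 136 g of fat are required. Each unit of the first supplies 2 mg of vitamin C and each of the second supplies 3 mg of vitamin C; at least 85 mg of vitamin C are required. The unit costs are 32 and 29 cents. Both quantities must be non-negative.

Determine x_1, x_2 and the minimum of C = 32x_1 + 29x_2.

Corner points and C = 32x_1 + 29x_2:
  (0, 125/4) → C = 3625/4
  (85/2, 0) → C = 1360
  (5, 25) → C = 885
The feasible region is unbounded (it extends along (0, 1), (1, 0)), but C strictly increases along every unbounded feasible direction, so there is no improving ray and the minimum is attained at a vertex.

At the optimal vertex, 5x_1 + 4x_2 = 125 and 2x_1 + 3x_2 = 85.
Solving simultaneously gives x_1 = 5, x_2 = 25.

x_1 = 5, x_2 = 25, minimum C = 885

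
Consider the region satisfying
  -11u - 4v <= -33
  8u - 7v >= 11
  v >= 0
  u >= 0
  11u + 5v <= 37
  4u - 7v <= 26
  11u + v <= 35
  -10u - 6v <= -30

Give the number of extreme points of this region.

Pairwise boundary intersections that survive every other constraint:
  (275/109, 143/109)
  (3, 0)
  (314/117, 175/117)
  (35/11, 0)
  (69/22, 1/2)

5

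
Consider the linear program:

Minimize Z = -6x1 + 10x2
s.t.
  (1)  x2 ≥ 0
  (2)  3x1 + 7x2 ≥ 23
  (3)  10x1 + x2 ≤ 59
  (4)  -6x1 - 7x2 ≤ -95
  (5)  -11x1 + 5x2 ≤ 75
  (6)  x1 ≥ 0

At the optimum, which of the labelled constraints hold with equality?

(3) and (4)

Corner points and Z = -6x1 + 10x2:
  (159/32, 149/16) → Z = 1013/16
  (220/61, 1399/61) → Z = 12670/61
  (0, 95/7) → Z = 950/7
  (0, 15) → Z = 150

The minimum is at (159/32, 149/16). Substituting into each constraint, equality holds for (3) and (4); the remaining constraints have slack.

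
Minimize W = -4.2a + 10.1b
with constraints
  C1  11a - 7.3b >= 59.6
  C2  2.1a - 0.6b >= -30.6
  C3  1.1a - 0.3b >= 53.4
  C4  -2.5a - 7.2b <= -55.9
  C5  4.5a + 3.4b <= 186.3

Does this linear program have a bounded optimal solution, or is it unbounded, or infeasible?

bounded optimum

Corner points and W = -4.2a + 10.1b:
  (13375/289, -7201/867) → W = -2412551/8670
  (23745/509, -3537/509) → W = -1354527/5090
  (11513/239, -2142/239) → W = -349944/1195
The feasible region has finitely many vertices and no improving ray; the minimum is -349944/1195 at (11513/239, -2142/239).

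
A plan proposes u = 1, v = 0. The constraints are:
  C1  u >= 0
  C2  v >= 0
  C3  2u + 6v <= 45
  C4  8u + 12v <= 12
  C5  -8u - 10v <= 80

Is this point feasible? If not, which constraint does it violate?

feasible

C1: 1 ≥ 0 ✓
C2: 0 ≥ 0 ✓
C3: 2 ≤ 45 ✓
C4: 8 ≤ 12 ✓
C5: -8 ≤ 80 ✓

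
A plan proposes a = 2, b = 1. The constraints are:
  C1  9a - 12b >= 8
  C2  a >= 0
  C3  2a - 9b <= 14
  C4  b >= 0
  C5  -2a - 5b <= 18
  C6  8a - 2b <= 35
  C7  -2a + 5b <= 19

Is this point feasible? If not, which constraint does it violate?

not feasible — violates C1

Constraint C1: 9a - 12b = 6, which is not ≥ 8. All other constraints are satisfied.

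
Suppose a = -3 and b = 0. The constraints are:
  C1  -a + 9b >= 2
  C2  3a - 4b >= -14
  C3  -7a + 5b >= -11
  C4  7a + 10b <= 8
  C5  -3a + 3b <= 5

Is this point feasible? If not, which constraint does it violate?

Constraint C5: -3a + 3b = 9, which is not ≤ 5. All other constraints are satisfied.

not feasible — violates C5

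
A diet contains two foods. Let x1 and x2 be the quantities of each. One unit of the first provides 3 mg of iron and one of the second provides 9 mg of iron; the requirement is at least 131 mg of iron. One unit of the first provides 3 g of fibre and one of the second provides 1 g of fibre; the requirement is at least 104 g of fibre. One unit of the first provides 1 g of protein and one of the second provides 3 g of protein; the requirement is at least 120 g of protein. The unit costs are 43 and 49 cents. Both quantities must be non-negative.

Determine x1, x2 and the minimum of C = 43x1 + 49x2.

x1 = 24, x2 = 32, minimum C = 2600

Vertices and C = 43x1 + 49x2:
  (0, 104) → C = 5096
  (120, 0) → C = 5160
  (24, 32) → C = 2600
The feasible region is unbounded (it extends along (0, 1), (1, 0)), but C strictly increases along every unbounded feasible direction, so there is no improving ray and the minimum is attained at a vertex.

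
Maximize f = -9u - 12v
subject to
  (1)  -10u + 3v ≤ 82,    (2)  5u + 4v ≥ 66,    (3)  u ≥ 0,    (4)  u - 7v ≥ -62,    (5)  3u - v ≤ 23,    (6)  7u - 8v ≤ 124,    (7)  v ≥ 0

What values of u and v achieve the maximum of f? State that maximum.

Extreme points and f = -9u - 12v:
  (214/39, 376/39) → f = -2146/13
  (158/17, 83/17) → f = -2418/17
  (223/20, 209/20) → f = -903/4

u = 158/17, v = 83/17, maximum f = -2418/17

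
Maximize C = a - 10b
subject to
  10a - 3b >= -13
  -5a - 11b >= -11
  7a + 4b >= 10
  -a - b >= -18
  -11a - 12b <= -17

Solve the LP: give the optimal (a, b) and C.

Vertices and C = a - 10b:
  (22/19, 9/19) → C = -68/19
  (187/6, -79/6) → C = 977/6
  (13/10, 9/40) → C = -19/20
  (199, -181) → C = 2009

a = 199, b = -181, maximum C = 2009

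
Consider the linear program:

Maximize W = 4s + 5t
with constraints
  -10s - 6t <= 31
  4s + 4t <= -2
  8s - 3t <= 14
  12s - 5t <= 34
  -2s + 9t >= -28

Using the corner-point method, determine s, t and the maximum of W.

Corner points and W = 4s + 5t:
  (-7, 13/2) → W = 9/2
  (-37/34, -57/17) → W = -359/17
  (25/22, -18/11) → W = -40/11
  (7/11, -98/33) → W = -406/33

The optimum lies where -10s - 6t = 31 and 4s + 4t = -2.
Solving simultaneously gives s = -7, t = 13/2.

s = -7, t = 13/2, maximum W = 9/2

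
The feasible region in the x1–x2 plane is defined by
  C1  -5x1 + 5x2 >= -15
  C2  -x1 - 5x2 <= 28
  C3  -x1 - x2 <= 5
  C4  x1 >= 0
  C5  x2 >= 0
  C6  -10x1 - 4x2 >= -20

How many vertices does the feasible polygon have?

3

Pairwise boundary intersections that survive every other constraint:
  (0, 0)
  (0, 5)
  (2, 0)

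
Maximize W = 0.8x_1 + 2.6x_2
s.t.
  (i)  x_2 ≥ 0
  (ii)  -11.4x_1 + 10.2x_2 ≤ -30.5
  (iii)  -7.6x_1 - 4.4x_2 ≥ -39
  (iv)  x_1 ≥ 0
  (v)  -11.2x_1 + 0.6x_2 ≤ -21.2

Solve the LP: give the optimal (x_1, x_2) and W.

The optimum lies where -11.4x_1 + 10.2x_2 = -30.5 and -7.6x_1 - 4.4x_2 = -39.
Solving simultaneously gives x_1 = 25/6, x_2 = 5/3.

x_1 = 25/6, x_2 = 5/3, maximum W = 23/3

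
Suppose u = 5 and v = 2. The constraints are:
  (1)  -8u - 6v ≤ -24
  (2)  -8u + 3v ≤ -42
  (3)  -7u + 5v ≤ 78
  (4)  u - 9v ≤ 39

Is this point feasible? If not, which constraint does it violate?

not feasible — violates (2)

Constraint (2): -8u + 3v = -34, which is not ≤ -42. All other constraints are satisfied.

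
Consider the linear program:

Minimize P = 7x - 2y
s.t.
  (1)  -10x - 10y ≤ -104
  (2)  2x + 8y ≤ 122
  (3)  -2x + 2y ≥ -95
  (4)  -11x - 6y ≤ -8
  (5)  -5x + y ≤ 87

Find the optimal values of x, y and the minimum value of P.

Extreme points and P = 7x - 2y:
  (-97/15, 253/15) → P = -79
  (579/20, -371/20) → P = 959/4
  (251/5, 27/10) → P = 346

x = -97/15, y = 253/15, minimum P = -79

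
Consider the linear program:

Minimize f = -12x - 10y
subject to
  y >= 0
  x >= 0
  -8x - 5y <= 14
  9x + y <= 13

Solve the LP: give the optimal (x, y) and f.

Feasible corners and f = -12x - 10y:
  (0, 0) → f = 0
  (13/9, 0) → f = -52/3
  (0, 13) → f = -130

x = 0, y = 13, minimum f = -130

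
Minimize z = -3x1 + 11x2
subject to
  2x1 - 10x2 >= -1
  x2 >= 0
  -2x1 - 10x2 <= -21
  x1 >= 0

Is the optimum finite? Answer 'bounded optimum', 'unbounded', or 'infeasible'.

unbounded

From the feasible point (5, 11/10), moving in the direction (1, 0) keeps every constraint satisfied while z decreases without bound.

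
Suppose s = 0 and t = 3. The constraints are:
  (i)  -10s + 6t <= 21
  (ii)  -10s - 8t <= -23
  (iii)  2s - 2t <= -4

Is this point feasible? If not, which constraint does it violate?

feasible

(i): 18 ≤ 21 ✓
(ii): -24 ≤ -23 ✓
(iii): -6 ≤ -4 ✓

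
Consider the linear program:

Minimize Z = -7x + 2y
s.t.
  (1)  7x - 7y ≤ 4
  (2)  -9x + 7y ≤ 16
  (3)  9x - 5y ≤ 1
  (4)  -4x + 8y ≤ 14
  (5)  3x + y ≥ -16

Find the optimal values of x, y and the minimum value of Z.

x = 3/2, y = 5/2, minimum Z = -11/2

The optimum lies where 9x - 5y = 1 and -4x + 8y = 14.
Solving simultaneously gives x = 3/2, y = 5/2.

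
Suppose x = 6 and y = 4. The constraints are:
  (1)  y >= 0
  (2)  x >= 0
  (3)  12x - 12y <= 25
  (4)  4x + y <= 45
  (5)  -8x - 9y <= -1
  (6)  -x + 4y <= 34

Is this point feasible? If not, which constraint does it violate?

feasible

(1): 4 ≥ 0 ✓
(2): 6 ≥ 0 ✓
(3): 24 ≤ 25 ✓
(4): 28 ≤ 45 ✓
(5): -84 ≤ -1 ✓
(6): 10 ≤ 34 ✓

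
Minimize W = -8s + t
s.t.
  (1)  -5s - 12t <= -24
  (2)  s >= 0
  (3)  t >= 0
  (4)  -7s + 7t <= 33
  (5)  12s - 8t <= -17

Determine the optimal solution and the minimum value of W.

s = 145/28, t = 277/28, minimum W = -883/28

Vertices and W = -8s + t:
  (0, 33/7) → W = 33/7
  (0, 17/8) → W = 17/8
  (145/28, 277/28) → W = -883/28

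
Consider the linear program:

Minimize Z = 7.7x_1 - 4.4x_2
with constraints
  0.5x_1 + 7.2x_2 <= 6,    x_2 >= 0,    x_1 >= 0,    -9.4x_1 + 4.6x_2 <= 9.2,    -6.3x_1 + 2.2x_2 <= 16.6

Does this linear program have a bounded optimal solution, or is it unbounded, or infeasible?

Feasible corners and Z = 7.7x_1 - 4.4x_2:
  (12, 0) → Z = 92.4
  (0, 5/6) → Z = -11/3
  (0, 0) → Z = 0
The feasible region has finitely many vertices and no improving ray; the minimum is -11/3 at (0, 5/6).

bounded optimum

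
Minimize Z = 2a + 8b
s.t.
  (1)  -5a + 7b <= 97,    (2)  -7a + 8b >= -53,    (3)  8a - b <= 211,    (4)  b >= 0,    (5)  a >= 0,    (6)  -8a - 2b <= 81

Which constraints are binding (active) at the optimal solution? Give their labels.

Feasible corners and Z = 2a + 8b:
  (1574/51, 1831/51) → Z = 5932/17
  (0, 97/7) → Z = 776/7
  (545/19, 351/19) → Z = 3898/19
  (53/7, 0) → Z = 106/7
  (0, 0) → Z = 0

The minimum is at (0, 0). Substituting into each constraint, equality holds for (4) and (5); the remaining constraints have slack.

(4) and (5)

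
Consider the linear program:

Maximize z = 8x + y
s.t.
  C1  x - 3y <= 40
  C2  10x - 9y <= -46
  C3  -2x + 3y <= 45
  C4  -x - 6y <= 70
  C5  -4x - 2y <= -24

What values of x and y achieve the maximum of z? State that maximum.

x = 89/4, y = 179/6, maximum z = 1247/6

Feasible corners and z = 8x + y:
  (89/4, 179/6) → z = 1247/6
  (31/14, 53/7) → z = 177/7
  (-9/8, 57/4) → z = 21/4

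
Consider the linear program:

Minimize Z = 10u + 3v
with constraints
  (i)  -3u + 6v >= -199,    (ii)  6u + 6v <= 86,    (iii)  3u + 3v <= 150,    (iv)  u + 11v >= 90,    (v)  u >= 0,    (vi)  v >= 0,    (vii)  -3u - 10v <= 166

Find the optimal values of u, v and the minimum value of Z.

u = 0, v = 90/11, minimum Z = 270/11

Feasible corners and Z = 10u + 3v:
  (203/30, 227/30) → Z = 2711/30
  (0, 43/3) → Z = 43
  (0, 90/11) → Z = 270/11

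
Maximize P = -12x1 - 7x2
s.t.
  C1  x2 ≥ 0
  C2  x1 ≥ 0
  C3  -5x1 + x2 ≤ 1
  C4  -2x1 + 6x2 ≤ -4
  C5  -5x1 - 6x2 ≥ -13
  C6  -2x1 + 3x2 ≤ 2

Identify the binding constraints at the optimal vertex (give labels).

Feasible corners and P = -12x1 - 7x2:
  (2, 0) → P = -24
  (13/5, 0) → P = -156/5
  (17/7, 1/7) → P = -211/7

The maximum is at (2, 0). Substituting into each constraint, equality holds for C1 and C4; the remaining constraints have slack.

C1 and C4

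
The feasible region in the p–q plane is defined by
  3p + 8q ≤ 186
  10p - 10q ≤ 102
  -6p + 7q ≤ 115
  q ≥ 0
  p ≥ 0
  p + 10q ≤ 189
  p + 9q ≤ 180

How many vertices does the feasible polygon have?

Intersecting each pair of boundary lines and keeping only the points that satisfy every inequality leaves:
  (1338/55, 777/55)
  (174/11, 381/22)
  (51/5, 0)
  (0, 115/7)
  (173/67, 1249/67)
  (0, 0)

6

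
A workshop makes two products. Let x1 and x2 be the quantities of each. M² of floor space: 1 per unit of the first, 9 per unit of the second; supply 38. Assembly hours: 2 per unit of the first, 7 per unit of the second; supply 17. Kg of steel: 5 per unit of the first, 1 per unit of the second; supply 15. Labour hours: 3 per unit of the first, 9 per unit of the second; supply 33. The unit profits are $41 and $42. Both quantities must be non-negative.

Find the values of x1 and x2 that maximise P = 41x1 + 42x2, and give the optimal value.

Feasible corners and P = 41x1 + 42x2:
  (0, 0) → P = 0
  (0, 17/7) → P = 102
  (3, 0) → P = 123
  (8/3, 5/3) → P = 538/3

At the optimal vertex, 2x1 + 7x2 = 17 and 5x1 + x2 = 15.
Solving simultaneously gives x1 = 8/3, x2 = 5/3.

x1 = 8/3, x2 = 5/3, maximum P = 538/3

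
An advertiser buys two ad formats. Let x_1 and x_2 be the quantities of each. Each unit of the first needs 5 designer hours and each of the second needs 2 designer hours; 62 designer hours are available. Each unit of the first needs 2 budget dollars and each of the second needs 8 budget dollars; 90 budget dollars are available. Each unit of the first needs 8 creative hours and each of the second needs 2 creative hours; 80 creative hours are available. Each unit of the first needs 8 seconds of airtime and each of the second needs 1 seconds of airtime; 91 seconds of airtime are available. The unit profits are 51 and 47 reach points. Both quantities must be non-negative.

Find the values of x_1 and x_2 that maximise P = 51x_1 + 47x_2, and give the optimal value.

x_1 = 23/3, x_2 = 28/3, maximum P = 2489/3

Vertices and P = 51x_1 + 47x_2:
  (0, 0) → P = 0
  (0, 45/4) → P = 2115/4
  (10, 0) → P = 510
  (23/3, 28/3) → P = 2489/3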